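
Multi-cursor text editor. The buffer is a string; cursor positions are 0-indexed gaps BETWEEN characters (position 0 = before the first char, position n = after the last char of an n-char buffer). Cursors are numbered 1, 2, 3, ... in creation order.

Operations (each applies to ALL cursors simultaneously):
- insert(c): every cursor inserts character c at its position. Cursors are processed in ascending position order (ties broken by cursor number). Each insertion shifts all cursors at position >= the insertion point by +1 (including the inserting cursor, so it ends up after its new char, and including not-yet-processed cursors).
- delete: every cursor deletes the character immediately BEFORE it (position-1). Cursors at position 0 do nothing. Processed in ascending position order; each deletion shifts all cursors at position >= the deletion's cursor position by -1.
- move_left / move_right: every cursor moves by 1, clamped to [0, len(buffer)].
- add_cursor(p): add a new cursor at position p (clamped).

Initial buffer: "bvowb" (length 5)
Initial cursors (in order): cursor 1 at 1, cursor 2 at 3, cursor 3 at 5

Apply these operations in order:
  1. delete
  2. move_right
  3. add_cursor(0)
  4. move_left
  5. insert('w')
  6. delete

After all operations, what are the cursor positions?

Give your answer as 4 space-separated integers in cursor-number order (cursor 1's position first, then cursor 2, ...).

Answer: 0 1 1 0

Derivation:
After op 1 (delete): buffer="vw" (len 2), cursors c1@0 c2@1 c3@2, authorship ..
After op 2 (move_right): buffer="vw" (len 2), cursors c1@1 c2@2 c3@2, authorship ..
After op 3 (add_cursor(0)): buffer="vw" (len 2), cursors c4@0 c1@1 c2@2 c3@2, authorship ..
After op 4 (move_left): buffer="vw" (len 2), cursors c1@0 c4@0 c2@1 c3@1, authorship ..
After op 5 (insert('w')): buffer="wwvwww" (len 6), cursors c1@2 c4@2 c2@5 c3@5, authorship 14.23.
After op 6 (delete): buffer="vw" (len 2), cursors c1@0 c4@0 c2@1 c3@1, authorship ..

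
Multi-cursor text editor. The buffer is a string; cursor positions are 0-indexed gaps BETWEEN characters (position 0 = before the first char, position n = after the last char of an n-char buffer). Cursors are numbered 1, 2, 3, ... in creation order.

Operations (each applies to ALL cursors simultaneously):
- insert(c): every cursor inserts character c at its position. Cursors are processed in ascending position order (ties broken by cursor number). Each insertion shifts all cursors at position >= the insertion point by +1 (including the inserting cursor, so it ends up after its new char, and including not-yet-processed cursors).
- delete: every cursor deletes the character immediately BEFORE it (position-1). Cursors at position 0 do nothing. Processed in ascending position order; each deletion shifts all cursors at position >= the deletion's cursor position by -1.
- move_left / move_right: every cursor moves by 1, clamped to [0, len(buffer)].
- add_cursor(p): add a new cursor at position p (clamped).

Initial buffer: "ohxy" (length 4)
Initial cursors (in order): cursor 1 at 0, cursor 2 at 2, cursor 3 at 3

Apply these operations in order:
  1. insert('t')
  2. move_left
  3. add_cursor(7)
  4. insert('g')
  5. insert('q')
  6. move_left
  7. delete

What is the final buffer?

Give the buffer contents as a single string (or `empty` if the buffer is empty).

After op 1 (insert('t')): buffer="tohtxty" (len 7), cursors c1@1 c2@4 c3@6, authorship 1..2.3.
After op 2 (move_left): buffer="tohtxty" (len 7), cursors c1@0 c2@3 c3@5, authorship 1..2.3.
After op 3 (add_cursor(7)): buffer="tohtxty" (len 7), cursors c1@0 c2@3 c3@5 c4@7, authorship 1..2.3.
After op 4 (insert('g')): buffer="gtohgtxgtyg" (len 11), cursors c1@1 c2@5 c3@8 c4@11, authorship 11..22.33.4
After op 5 (insert('q')): buffer="gqtohgqtxgqtygq" (len 15), cursors c1@2 c2@7 c3@11 c4@15, authorship 111..222.333.44
After op 6 (move_left): buffer="gqtohgqtxgqtygq" (len 15), cursors c1@1 c2@6 c3@10 c4@14, authorship 111..222.333.44
After op 7 (delete): buffer="qtohqtxqtyq" (len 11), cursors c1@0 c2@4 c3@7 c4@10, authorship 11..22.33.4

Answer: qtohqtxqtyq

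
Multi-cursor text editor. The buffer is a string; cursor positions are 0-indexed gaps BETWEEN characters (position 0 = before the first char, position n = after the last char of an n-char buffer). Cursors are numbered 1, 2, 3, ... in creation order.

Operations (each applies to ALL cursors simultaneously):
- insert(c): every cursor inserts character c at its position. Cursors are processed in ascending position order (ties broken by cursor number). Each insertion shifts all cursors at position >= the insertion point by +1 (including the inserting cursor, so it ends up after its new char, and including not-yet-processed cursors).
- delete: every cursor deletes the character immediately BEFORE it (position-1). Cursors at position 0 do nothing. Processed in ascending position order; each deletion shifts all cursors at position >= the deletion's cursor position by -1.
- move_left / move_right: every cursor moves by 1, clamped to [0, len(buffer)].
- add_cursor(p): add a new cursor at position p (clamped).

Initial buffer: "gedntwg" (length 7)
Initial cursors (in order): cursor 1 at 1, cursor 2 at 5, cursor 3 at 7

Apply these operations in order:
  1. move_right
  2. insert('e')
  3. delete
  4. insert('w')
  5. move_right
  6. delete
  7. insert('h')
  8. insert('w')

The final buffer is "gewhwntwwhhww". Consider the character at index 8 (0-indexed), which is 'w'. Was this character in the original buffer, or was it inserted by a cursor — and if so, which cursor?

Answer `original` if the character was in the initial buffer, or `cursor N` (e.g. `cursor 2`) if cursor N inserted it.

Answer: cursor 2

Derivation:
After op 1 (move_right): buffer="gedntwg" (len 7), cursors c1@2 c2@6 c3@7, authorship .......
After op 2 (insert('e')): buffer="geedntwege" (len 10), cursors c1@3 c2@8 c3@10, authorship ..1....2.3
After op 3 (delete): buffer="gedntwg" (len 7), cursors c1@2 c2@6 c3@7, authorship .......
After op 4 (insert('w')): buffer="gewdntwwgw" (len 10), cursors c1@3 c2@8 c3@10, authorship ..1....2.3
After op 5 (move_right): buffer="gewdntwwgw" (len 10), cursors c1@4 c2@9 c3@10, authorship ..1....2.3
After op 6 (delete): buffer="gewntww" (len 7), cursors c1@3 c2@7 c3@7, authorship ..1...2
After op 7 (insert('h')): buffer="gewhntwwhh" (len 10), cursors c1@4 c2@10 c3@10, authorship ..11...223
After op 8 (insert('w')): buffer="gewhwntwwhhww" (len 13), cursors c1@5 c2@13 c3@13, authorship ..111...22323
Authorship (.=original, N=cursor N): . . 1 1 1 . . . 2 2 3 2 3
Index 8: author = 2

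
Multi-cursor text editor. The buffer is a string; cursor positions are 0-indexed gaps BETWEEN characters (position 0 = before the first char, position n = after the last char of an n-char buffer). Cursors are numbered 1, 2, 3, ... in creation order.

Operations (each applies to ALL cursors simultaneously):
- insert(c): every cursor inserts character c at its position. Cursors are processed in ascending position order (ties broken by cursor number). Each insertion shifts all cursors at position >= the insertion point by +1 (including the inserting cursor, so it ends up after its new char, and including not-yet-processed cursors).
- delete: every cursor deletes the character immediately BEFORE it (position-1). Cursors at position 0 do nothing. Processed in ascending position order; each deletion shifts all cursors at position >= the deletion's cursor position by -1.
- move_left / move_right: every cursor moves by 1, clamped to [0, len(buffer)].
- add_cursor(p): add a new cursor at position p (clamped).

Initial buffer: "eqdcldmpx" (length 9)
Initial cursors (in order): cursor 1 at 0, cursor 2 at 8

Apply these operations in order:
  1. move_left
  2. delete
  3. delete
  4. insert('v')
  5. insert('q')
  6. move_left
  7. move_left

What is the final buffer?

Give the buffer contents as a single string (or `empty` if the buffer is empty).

Answer: vqeqdclvqpx

Derivation:
After op 1 (move_left): buffer="eqdcldmpx" (len 9), cursors c1@0 c2@7, authorship .........
After op 2 (delete): buffer="eqdcldpx" (len 8), cursors c1@0 c2@6, authorship ........
After op 3 (delete): buffer="eqdclpx" (len 7), cursors c1@0 c2@5, authorship .......
After op 4 (insert('v')): buffer="veqdclvpx" (len 9), cursors c1@1 c2@7, authorship 1.....2..
After op 5 (insert('q')): buffer="vqeqdclvqpx" (len 11), cursors c1@2 c2@9, authorship 11.....22..
After op 6 (move_left): buffer="vqeqdclvqpx" (len 11), cursors c1@1 c2@8, authorship 11.....22..
After op 7 (move_left): buffer="vqeqdclvqpx" (len 11), cursors c1@0 c2@7, authorship 11.....22..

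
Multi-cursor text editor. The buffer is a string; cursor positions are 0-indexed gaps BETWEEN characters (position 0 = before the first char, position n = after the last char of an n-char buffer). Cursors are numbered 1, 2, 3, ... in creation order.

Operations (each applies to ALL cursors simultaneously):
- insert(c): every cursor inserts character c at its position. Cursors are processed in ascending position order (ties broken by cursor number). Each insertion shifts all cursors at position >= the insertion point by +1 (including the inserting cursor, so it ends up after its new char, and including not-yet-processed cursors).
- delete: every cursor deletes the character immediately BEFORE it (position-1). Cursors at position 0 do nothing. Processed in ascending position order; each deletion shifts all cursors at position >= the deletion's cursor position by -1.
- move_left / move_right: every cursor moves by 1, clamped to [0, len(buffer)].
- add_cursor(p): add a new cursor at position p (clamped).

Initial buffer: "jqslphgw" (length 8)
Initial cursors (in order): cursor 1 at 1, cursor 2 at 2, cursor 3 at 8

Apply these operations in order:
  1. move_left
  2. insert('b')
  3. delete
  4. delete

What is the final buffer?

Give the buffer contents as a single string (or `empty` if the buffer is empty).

After op 1 (move_left): buffer="jqslphgw" (len 8), cursors c1@0 c2@1 c3@7, authorship ........
After op 2 (insert('b')): buffer="bjbqslphgbw" (len 11), cursors c1@1 c2@3 c3@10, authorship 1.2......3.
After op 3 (delete): buffer="jqslphgw" (len 8), cursors c1@0 c2@1 c3@7, authorship ........
After op 4 (delete): buffer="qslphw" (len 6), cursors c1@0 c2@0 c3@5, authorship ......

Answer: qslphw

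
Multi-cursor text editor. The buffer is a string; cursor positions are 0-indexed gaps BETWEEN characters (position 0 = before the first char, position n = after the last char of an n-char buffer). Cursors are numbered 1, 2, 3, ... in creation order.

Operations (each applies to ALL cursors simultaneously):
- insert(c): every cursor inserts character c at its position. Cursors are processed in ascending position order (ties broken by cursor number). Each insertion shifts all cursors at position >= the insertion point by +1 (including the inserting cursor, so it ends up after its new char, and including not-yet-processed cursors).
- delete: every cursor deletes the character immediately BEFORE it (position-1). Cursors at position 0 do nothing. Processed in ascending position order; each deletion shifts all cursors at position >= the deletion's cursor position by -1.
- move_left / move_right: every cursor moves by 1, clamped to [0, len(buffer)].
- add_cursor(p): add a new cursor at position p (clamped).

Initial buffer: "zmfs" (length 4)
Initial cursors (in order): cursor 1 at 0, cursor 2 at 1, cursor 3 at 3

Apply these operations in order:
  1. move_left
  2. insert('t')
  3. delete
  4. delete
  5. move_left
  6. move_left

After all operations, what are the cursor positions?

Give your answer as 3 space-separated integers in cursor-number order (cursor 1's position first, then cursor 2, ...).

Answer: 0 0 0

Derivation:
After op 1 (move_left): buffer="zmfs" (len 4), cursors c1@0 c2@0 c3@2, authorship ....
After op 2 (insert('t')): buffer="ttzmtfs" (len 7), cursors c1@2 c2@2 c3@5, authorship 12..3..
After op 3 (delete): buffer="zmfs" (len 4), cursors c1@0 c2@0 c3@2, authorship ....
After op 4 (delete): buffer="zfs" (len 3), cursors c1@0 c2@0 c3@1, authorship ...
After op 5 (move_left): buffer="zfs" (len 3), cursors c1@0 c2@0 c3@0, authorship ...
After op 6 (move_left): buffer="zfs" (len 3), cursors c1@0 c2@0 c3@0, authorship ...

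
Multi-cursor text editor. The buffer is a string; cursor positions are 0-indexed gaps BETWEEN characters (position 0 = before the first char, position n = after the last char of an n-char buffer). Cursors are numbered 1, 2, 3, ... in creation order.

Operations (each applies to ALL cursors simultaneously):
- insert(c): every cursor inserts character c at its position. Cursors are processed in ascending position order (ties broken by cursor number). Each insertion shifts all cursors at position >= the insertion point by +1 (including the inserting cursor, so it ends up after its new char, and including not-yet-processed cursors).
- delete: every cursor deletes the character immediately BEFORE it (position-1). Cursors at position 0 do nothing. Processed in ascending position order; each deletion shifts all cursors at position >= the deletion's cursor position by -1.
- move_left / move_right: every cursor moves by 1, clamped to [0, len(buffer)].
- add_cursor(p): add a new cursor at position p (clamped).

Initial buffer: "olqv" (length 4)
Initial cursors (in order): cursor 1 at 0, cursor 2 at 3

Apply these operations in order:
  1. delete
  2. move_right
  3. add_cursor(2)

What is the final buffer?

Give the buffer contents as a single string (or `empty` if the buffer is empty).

Answer: olv

Derivation:
After op 1 (delete): buffer="olv" (len 3), cursors c1@0 c2@2, authorship ...
After op 2 (move_right): buffer="olv" (len 3), cursors c1@1 c2@3, authorship ...
After op 3 (add_cursor(2)): buffer="olv" (len 3), cursors c1@1 c3@2 c2@3, authorship ...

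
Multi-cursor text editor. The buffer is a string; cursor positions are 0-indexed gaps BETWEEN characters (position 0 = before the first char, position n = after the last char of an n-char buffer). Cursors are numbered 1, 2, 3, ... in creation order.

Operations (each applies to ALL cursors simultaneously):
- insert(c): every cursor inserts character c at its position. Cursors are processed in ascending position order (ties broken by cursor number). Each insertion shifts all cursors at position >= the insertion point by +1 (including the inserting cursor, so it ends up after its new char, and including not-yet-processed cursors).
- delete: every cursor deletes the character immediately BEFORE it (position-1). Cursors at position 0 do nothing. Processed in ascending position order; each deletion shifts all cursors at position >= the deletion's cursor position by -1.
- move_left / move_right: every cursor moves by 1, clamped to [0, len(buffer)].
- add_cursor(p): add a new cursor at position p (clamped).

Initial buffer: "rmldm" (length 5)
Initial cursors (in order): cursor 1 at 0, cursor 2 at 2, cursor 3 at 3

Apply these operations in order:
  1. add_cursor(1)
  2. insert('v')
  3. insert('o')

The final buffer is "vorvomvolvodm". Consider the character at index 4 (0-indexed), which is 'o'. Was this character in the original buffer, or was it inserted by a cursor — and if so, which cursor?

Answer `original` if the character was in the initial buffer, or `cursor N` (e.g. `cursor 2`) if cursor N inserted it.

Answer: cursor 4

Derivation:
After op 1 (add_cursor(1)): buffer="rmldm" (len 5), cursors c1@0 c4@1 c2@2 c3@3, authorship .....
After op 2 (insert('v')): buffer="vrvmvlvdm" (len 9), cursors c1@1 c4@3 c2@5 c3@7, authorship 1.4.2.3..
After op 3 (insert('o')): buffer="vorvomvolvodm" (len 13), cursors c1@2 c4@5 c2@8 c3@11, authorship 11.44.22.33..
Authorship (.=original, N=cursor N): 1 1 . 4 4 . 2 2 . 3 3 . .
Index 4: author = 4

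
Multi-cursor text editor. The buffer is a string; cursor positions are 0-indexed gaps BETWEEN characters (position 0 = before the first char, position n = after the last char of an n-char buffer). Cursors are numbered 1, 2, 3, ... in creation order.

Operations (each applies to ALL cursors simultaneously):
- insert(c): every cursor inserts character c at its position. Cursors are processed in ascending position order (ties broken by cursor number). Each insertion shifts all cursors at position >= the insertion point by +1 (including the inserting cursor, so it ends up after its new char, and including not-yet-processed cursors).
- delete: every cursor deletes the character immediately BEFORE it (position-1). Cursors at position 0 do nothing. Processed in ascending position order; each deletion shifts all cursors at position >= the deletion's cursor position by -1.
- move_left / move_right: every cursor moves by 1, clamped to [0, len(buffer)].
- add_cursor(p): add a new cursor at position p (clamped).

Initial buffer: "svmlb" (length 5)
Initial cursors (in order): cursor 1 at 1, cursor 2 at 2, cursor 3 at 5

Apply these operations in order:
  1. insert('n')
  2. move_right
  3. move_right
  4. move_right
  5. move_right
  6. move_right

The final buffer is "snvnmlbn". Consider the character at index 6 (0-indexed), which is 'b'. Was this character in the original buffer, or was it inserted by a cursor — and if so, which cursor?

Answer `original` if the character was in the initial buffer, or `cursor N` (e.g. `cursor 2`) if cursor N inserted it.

Answer: original

Derivation:
After op 1 (insert('n')): buffer="snvnmlbn" (len 8), cursors c1@2 c2@4 c3@8, authorship .1.2...3
After op 2 (move_right): buffer="snvnmlbn" (len 8), cursors c1@3 c2@5 c3@8, authorship .1.2...3
After op 3 (move_right): buffer="snvnmlbn" (len 8), cursors c1@4 c2@6 c3@8, authorship .1.2...3
After op 4 (move_right): buffer="snvnmlbn" (len 8), cursors c1@5 c2@7 c3@8, authorship .1.2...3
After op 5 (move_right): buffer="snvnmlbn" (len 8), cursors c1@6 c2@8 c3@8, authorship .1.2...3
After op 6 (move_right): buffer="snvnmlbn" (len 8), cursors c1@7 c2@8 c3@8, authorship .1.2...3
Authorship (.=original, N=cursor N): . 1 . 2 . . . 3
Index 6: author = original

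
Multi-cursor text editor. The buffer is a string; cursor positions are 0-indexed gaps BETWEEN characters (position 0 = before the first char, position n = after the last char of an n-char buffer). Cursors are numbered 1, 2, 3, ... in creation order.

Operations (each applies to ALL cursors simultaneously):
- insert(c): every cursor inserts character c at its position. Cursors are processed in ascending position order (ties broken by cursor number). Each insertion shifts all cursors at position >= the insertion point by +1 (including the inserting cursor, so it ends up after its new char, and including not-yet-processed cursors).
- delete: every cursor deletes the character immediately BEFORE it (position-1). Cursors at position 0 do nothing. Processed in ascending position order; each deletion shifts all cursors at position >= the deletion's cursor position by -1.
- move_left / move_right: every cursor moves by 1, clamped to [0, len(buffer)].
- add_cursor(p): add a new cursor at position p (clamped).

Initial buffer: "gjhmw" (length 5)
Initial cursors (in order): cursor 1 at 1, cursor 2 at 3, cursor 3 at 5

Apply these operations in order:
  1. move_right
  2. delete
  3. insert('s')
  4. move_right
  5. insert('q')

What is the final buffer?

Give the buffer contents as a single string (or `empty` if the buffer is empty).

Answer: gshqssqq

Derivation:
After op 1 (move_right): buffer="gjhmw" (len 5), cursors c1@2 c2@4 c3@5, authorship .....
After op 2 (delete): buffer="gh" (len 2), cursors c1@1 c2@2 c3@2, authorship ..
After op 3 (insert('s')): buffer="gshss" (len 5), cursors c1@2 c2@5 c3@5, authorship .1.23
After op 4 (move_right): buffer="gshss" (len 5), cursors c1@3 c2@5 c3@5, authorship .1.23
After op 5 (insert('q')): buffer="gshqssqq" (len 8), cursors c1@4 c2@8 c3@8, authorship .1.12323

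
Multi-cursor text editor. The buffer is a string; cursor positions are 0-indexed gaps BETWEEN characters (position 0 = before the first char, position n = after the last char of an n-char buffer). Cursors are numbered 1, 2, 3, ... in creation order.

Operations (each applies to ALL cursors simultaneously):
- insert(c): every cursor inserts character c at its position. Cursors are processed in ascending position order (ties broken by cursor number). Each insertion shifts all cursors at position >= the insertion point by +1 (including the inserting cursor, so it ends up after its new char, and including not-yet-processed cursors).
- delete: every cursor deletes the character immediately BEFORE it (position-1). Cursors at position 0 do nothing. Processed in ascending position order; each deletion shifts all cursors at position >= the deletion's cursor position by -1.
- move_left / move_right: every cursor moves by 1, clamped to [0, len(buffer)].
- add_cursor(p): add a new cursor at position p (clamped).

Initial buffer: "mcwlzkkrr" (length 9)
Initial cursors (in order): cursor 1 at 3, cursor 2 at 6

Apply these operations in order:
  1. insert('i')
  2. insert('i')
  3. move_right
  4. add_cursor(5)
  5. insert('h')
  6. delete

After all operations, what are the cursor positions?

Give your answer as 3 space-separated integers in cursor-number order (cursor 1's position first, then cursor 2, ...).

Answer: 6 11 5

Derivation:
After op 1 (insert('i')): buffer="mcwilzkikrr" (len 11), cursors c1@4 c2@8, authorship ...1...2...
After op 2 (insert('i')): buffer="mcwiilzkiikrr" (len 13), cursors c1@5 c2@10, authorship ...11...22...
After op 3 (move_right): buffer="mcwiilzkiikrr" (len 13), cursors c1@6 c2@11, authorship ...11...22...
After op 4 (add_cursor(5)): buffer="mcwiilzkiikrr" (len 13), cursors c3@5 c1@6 c2@11, authorship ...11...22...
After op 5 (insert('h')): buffer="mcwiihlhzkiikhrr" (len 16), cursors c3@6 c1@8 c2@14, authorship ...113.1..22.2..
After op 6 (delete): buffer="mcwiilzkiikrr" (len 13), cursors c3@5 c1@6 c2@11, authorship ...11...22...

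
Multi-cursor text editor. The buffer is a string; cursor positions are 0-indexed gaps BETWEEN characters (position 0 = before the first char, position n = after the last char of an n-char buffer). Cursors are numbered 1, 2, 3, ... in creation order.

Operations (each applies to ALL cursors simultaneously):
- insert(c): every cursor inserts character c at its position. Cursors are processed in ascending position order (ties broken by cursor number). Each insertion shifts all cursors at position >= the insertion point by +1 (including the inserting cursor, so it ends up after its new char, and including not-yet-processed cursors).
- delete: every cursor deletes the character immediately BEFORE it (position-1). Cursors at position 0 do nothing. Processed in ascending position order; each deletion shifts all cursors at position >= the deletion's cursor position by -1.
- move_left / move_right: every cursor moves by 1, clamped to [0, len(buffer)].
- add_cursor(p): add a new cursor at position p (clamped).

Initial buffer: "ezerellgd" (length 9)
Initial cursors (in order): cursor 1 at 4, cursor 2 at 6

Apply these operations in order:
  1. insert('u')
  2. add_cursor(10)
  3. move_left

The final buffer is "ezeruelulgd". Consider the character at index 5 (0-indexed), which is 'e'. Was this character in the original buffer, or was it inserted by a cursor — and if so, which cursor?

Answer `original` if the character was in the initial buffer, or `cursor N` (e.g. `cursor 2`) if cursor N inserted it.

Answer: original

Derivation:
After op 1 (insert('u')): buffer="ezeruelulgd" (len 11), cursors c1@5 c2@8, authorship ....1..2...
After op 2 (add_cursor(10)): buffer="ezeruelulgd" (len 11), cursors c1@5 c2@8 c3@10, authorship ....1..2...
After op 3 (move_left): buffer="ezeruelulgd" (len 11), cursors c1@4 c2@7 c3@9, authorship ....1..2...
Authorship (.=original, N=cursor N): . . . . 1 . . 2 . . .
Index 5: author = original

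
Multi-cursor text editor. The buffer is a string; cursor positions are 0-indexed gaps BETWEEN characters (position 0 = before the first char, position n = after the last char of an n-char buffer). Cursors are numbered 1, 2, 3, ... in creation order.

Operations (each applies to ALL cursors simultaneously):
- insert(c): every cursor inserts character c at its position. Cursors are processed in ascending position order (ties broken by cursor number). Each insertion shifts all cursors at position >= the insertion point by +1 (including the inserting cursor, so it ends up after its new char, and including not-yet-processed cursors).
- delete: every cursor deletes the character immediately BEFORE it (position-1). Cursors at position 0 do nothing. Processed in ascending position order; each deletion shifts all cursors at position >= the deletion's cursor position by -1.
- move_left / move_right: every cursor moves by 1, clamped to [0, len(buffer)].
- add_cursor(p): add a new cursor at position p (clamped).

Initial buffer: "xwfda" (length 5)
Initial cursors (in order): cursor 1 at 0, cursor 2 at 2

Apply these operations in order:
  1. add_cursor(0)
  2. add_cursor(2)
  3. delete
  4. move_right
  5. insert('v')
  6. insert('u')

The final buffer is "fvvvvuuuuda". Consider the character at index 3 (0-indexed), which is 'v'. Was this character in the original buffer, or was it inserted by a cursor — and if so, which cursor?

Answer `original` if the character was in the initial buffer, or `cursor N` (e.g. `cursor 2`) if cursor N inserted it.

After op 1 (add_cursor(0)): buffer="xwfda" (len 5), cursors c1@0 c3@0 c2@2, authorship .....
After op 2 (add_cursor(2)): buffer="xwfda" (len 5), cursors c1@0 c3@0 c2@2 c4@2, authorship .....
After op 3 (delete): buffer="fda" (len 3), cursors c1@0 c2@0 c3@0 c4@0, authorship ...
After op 4 (move_right): buffer="fda" (len 3), cursors c1@1 c2@1 c3@1 c4@1, authorship ...
After op 5 (insert('v')): buffer="fvvvvda" (len 7), cursors c1@5 c2@5 c3@5 c4@5, authorship .1234..
After op 6 (insert('u')): buffer="fvvvvuuuuda" (len 11), cursors c1@9 c2@9 c3@9 c4@9, authorship .12341234..
Authorship (.=original, N=cursor N): . 1 2 3 4 1 2 3 4 . .
Index 3: author = 3

Answer: cursor 3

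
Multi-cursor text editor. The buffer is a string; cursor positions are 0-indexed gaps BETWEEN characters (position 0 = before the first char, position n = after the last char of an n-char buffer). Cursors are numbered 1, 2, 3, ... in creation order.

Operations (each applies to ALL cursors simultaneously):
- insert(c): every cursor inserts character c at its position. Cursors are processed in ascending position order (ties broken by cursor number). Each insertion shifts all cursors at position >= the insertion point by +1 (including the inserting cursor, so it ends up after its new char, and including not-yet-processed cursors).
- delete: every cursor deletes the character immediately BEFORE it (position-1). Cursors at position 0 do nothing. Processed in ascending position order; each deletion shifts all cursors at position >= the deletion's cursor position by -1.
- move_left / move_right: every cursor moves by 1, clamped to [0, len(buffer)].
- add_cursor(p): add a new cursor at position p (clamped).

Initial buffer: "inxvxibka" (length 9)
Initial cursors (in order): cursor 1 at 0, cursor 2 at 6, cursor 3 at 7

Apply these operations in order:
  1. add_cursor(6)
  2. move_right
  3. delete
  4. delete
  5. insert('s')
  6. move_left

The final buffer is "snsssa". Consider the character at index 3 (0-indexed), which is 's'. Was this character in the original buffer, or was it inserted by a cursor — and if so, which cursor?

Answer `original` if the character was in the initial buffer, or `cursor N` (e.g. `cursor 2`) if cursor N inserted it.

Answer: cursor 3

Derivation:
After op 1 (add_cursor(6)): buffer="inxvxibka" (len 9), cursors c1@0 c2@6 c4@6 c3@7, authorship .........
After op 2 (move_right): buffer="inxvxibka" (len 9), cursors c1@1 c2@7 c4@7 c3@8, authorship .........
After op 3 (delete): buffer="nxvxa" (len 5), cursors c1@0 c2@4 c3@4 c4@4, authorship .....
After op 4 (delete): buffer="na" (len 2), cursors c1@0 c2@1 c3@1 c4@1, authorship ..
After op 5 (insert('s')): buffer="snsssa" (len 6), cursors c1@1 c2@5 c3@5 c4@5, authorship 1.234.
After op 6 (move_left): buffer="snsssa" (len 6), cursors c1@0 c2@4 c3@4 c4@4, authorship 1.234.
Authorship (.=original, N=cursor N): 1 . 2 3 4 .
Index 3: author = 3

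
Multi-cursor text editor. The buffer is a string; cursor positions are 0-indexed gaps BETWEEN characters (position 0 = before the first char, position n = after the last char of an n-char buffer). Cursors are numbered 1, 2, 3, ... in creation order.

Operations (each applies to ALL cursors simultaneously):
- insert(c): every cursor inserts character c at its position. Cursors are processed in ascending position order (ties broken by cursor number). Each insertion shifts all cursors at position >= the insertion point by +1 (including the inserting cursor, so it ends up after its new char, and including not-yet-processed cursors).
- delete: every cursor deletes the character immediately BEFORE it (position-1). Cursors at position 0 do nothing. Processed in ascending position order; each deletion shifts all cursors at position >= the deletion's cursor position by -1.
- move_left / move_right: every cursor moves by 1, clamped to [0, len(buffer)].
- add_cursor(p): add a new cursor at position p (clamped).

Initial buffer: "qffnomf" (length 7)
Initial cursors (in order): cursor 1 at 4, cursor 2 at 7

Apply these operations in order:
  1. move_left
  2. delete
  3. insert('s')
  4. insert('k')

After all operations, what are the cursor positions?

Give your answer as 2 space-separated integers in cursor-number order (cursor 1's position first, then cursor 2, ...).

Answer: 4 8

Derivation:
After op 1 (move_left): buffer="qffnomf" (len 7), cursors c1@3 c2@6, authorship .......
After op 2 (delete): buffer="qfnof" (len 5), cursors c1@2 c2@4, authorship .....
After op 3 (insert('s')): buffer="qfsnosf" (len 7), cursors c1@3 c2@6, authorship ..1..2.
After op 4 (insert('k')): buffer="qfsknoskf" (len 9), cursors c1@4 c2@8, authorship ..11..22.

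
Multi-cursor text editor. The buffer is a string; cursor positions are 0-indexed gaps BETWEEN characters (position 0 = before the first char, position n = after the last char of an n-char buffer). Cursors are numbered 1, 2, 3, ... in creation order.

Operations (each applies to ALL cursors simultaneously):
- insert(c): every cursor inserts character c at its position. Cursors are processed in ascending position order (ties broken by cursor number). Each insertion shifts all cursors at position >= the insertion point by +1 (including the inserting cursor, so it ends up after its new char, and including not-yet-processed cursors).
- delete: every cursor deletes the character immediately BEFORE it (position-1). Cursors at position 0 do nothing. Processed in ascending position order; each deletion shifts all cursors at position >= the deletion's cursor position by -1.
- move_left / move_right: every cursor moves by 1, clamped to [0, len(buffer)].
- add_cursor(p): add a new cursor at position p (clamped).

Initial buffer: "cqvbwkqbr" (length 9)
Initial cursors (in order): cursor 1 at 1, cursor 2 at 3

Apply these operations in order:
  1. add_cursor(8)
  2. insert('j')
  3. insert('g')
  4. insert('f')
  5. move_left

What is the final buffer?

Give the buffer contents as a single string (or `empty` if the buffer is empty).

After op 1 (add_cursor(8)): buffer="cqvbwkqbr" (len 9), cursors c1@1 c2@3 c3@8, authorship .........
After op 2 (insert('j')): buffer="cjqvjbwkqbjr" (len 12), cursors c1@2 c2@5 c3@11, authorship .1..2.....3.
After op 3 (insert('g')): buffer="cjgqvjgbwkqbjgr" (len 15), cursors c1@3 c2@7 c3@14, authorship .11..22.....33.
After op 4 (insert('f')): buffer="cjgfqvjgfbwkqbjgfr" (len 18), cursors c1@4 c2@9 c3@17, authorship .111..222.....333.
After op 5 (move_left): buffer="cjgfqvjgfbwkqbjgfr" (len 18), cursors c1@3 c2@8 c3@16, authorship .111..222.....333.

Answer: cjgfqvjgfbwkqbjgfr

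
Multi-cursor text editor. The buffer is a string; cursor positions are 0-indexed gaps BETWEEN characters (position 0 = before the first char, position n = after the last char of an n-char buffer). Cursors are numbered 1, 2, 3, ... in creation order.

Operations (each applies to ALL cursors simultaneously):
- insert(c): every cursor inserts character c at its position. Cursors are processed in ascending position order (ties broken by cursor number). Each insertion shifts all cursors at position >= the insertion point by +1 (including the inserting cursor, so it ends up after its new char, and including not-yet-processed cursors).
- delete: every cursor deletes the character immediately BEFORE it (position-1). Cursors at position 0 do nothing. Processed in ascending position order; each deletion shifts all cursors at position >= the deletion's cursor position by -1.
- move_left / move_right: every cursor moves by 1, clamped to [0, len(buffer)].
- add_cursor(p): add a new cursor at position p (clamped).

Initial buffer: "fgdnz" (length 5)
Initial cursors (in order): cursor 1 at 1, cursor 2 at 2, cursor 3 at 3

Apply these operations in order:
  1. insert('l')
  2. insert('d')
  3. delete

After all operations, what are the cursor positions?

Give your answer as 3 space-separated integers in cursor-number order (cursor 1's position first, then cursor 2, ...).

After op 1 (insert('l')): buffer="flgldlnz" (len 8), cursors c1@2 c2@4 c3@6, authorship .1.2.3..
After op 2 (insert('d')): buffer="fldglddldnz" (len 11), cursors c1@3 c2@6 c3@9, authorship .11.22.33..
After op 3 (delete): buffer="flgldlnz" (len 8), cursors c1@2 c2@4 c3@6, authorship .1.2.3..

Answer: 2 4 6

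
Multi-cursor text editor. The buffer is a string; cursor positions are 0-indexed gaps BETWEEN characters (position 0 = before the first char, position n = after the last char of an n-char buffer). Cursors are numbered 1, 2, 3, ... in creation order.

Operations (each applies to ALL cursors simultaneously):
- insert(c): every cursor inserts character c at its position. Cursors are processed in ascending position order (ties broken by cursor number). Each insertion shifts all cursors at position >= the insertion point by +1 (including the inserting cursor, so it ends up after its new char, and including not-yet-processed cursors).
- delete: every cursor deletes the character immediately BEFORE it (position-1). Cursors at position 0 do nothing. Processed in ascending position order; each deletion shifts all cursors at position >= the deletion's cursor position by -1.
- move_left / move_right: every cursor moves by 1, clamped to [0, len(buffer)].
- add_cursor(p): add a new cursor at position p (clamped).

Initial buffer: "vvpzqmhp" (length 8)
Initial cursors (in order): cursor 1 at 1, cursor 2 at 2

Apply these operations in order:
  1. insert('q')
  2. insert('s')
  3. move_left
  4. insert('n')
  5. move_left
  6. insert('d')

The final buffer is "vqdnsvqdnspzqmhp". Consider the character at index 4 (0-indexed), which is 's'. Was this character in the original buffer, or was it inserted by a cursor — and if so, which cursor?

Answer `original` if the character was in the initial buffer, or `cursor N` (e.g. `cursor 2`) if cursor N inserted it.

After op 1 (insert('q')): buffer="vqvqpzqmhp" (len 10), cursors c1@2 c2@4, authorship .1.2......
After op 2 (insert('s')): buffer="vqsvqspzqmhp" (len 12), cursors c1@3 c2@6, authorship .11.22......
After op 3 (move_left): buffer="vqsvqspzqmhp" (len 12), cursors c1@2 c2@5, authorship .11.22......
After op 4 (insert('n')): buffer="vqnsvqnspzqmhp" (len 14), cursors c1@3 c2@7, authorship .111.222......
After op 5 (move_left): buffer="vqnsvqnspzqmhp" (len 14), cursors c1@2 c2@6, authorship .111.222......
After op 6 (insert('d')): buffer="vqdnsvqdnspzqmhp" (len 16), cursors c1@3 c2@8, authorship .1111.2222......
Authorship (.=original, N=cursor N): . 1 1 1 1 . 2 2 2 2 . . . . . .
Index 4: author = 1

Answer: cursor 1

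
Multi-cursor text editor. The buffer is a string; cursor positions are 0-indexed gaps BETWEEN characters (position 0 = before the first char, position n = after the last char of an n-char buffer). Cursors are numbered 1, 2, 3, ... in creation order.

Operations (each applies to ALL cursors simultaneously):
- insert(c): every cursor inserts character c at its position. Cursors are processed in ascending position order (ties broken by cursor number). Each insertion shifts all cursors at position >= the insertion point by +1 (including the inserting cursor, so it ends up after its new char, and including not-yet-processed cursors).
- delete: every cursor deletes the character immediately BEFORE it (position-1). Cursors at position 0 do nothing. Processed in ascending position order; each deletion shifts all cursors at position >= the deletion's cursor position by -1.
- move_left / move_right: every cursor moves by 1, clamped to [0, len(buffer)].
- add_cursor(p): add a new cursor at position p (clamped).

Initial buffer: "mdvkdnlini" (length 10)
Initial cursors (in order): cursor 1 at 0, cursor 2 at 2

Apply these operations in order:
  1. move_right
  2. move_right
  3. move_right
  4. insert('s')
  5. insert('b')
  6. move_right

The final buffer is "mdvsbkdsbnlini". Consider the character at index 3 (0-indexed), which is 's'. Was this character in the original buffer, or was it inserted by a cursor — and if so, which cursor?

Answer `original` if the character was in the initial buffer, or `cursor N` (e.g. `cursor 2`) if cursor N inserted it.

After op 1 (move_right): buffer="mdvkdnlini" (len 10), cursors c1@1 c2@3, authorship ..........
After op 2 (move_right): buffer="mdvkdnlini" (len 10), cursors c1@2 c2@4, authorship ..........
After op 3 (move_right): buffer="mdvkdnlini" (len 10), cursors c1@3 c2@5, authorship ..........
After op 4 (insert('s')): buffer="mdvskdsnlini" (len 12), cursors c1@4 c2@7, authorship ...1..2.....
After op 5 (insert('b')): buffer="mdvsbkdsbnlini" (len 14), cursors c1@5 c2@9, authorship ...11..22.....
After op 6 (move_right): buffer="mdvsbkdsbnlini" (len 14), cursors c1@6 c2@10, authorship ...11..22.....
Authorship (.=original, N=cursor N): . . . 1 1 . . 2 2 . . . . .
Index 3: author = 1

Answer: cursor 1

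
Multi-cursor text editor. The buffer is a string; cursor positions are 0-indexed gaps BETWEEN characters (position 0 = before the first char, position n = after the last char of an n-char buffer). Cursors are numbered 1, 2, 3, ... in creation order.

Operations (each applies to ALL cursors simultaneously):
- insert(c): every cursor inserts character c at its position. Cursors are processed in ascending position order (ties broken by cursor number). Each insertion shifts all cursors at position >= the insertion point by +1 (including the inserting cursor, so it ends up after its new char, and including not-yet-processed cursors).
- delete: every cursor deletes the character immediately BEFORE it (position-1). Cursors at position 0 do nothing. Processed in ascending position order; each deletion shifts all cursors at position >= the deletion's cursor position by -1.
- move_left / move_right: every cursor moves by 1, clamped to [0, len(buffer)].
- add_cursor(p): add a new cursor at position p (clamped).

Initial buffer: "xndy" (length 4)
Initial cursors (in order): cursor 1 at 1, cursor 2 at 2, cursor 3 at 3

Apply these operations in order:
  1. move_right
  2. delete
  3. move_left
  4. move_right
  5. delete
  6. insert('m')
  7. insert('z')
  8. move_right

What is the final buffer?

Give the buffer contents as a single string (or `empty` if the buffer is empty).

Answer: mmmzzz

Derivation:
After op 1 (move_right): buffer="xndy" (len 4), cursors c1@2 c2@3 c3@4, authorship ....
After op 2 (delete): buffer="x" (len 1), cursors c1@1 c2@1 c3@1, authorship .
After op 3 (move_left): buffer="x" (len 1), cursors c1@0 c2@0 c3@0, authorship .
After op 4 (move_right): buffer="x" (len 1), cursors c1@1 c2@1 c3@1, authorship .
After op 5 (delete): buffer="" (len 0), cursors c1@0 c2@0 c3@0, authorship 
After op 6 (insert('m')): buffer="mmm" (len 3), cursors c1@3 c2@3 c3@3, authorship 123
After op 7 (insert('z')): buffer="mmmzzz" (len 6), cursors c1@6 c2@6 c3@6, authorship 123123
After op 8 (move_right): buffer="mmmzzz" (len 6), cursors c1@6 c2@6 c3@6, authorship 123123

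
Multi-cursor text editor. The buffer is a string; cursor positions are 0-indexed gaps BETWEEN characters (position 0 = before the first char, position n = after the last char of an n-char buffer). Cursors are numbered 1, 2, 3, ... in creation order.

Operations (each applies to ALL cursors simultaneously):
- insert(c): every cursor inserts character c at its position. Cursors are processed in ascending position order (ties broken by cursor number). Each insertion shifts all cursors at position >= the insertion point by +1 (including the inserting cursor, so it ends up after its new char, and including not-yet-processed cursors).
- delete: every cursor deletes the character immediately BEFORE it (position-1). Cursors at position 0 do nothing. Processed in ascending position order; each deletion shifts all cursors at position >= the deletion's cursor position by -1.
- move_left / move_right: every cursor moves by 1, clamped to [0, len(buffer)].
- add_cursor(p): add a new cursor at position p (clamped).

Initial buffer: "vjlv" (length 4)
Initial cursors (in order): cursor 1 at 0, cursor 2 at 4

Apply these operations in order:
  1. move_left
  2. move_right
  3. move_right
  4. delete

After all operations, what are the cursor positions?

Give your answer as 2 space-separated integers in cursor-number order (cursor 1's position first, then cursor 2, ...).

After op 1 (move_left): buffer="vjlv" (len 4), cursors c1@0 c2@3, authorship ....
After op 2 (move_right): buffer="vjlv" (len 4), cursors c1@1 c2@4, authorship ....
After op 3 (move_right): buffer="vjlv" (len 4), cursors c1@2 c2@4, authorship ....
After op 4 (delete): buffer="vl" (len 2), cursors c1@1 c2@2, authorship ..

Answer: 1 2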